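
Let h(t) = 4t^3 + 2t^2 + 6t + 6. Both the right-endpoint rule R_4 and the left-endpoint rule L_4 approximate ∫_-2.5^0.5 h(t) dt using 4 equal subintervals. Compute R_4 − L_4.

R_4 = -5.4375.
L_4 = -57.1875.
R_4 − L_4 = 51.75.

51.75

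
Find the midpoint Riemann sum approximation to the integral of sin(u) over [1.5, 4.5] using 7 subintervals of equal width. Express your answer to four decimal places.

Δu = (4.5 − 1.5)/7 = 3/7.
Midpoints: 12/7, 15/7, 18/7, 3, 24/7, 27/7, 30/7.
f(12/7) ≈ 0.9897, f(15/7) ≈ 0.8408, f(18/7) ≈ 0.5398, f(3) ≈ 0.1411, f(24/7) ≈ -0.2831, f(27/7) ≈ -0.6560, f(30/7) ≈ -0.9103.
Sum = Δu · [f(12/7) + f(15/7) + f(18/7) + ...].
Sum ≈ 0.2837.

0.2837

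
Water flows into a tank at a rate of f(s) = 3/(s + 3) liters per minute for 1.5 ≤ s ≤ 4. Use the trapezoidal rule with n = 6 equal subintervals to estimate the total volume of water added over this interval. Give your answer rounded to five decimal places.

Δs = (4 − 1.5)/6 = 5/12.
f(1.5) = 2/3, f(23/12) = 36/59, f(7/3) = 0.5625, f(2.75) = 12/23, f(19/6) = 18/37, f(43/12) = 36/79, f(4) = 3/7.
T_6 = (Δs/2)·[f(s_0) + 2f(s_1) + ... + 2f(s_{5}) + f(s_6)].
Sum ≈ 1.32675.

1.32675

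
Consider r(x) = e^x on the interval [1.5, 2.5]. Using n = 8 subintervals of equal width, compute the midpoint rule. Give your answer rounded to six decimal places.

Δx = (2.5 − 1.5)/8 = 0.125.
Midpoints: 1.5625, 1.6875, 1.8125, 1.9375, 2.0625, 2.1875, 2.3125, 2.4375.
r(1.5625) ≈ 4.770733, r(1.6875) ≈ 5.405949, r(1.8125) ≈ 6.125743, r(1.9375) ≈ 6.941376, r(2.0625) ≈ 7.865609, r(2.1875) ≈ 8.912903, r(2.3125) ≈ 10.099642, r(2.4375) ≈ 11.444394.
Sum = Δx · [r(1.5625) + r(1.6875) + r(1.8125) + ...].
Sum ≈ 7.695794.

7.695794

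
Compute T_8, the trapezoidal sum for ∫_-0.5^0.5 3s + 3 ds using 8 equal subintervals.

3

Δs = (0.5 − (-0.5))/8 = 0.125.
f(-0.5) = 1.5, f(-0.375) = 1.875, f(-0.25) = 2.25, f(-0.125) = 2.625, f(0) = 3, f(0.125) = 3.375, f(0.25) = 3.75, f(0.375) = 4.125, f(0.5) = 4.5.
T_8 = (Δs/2)·[f(s_0) + 2f(s_1) + ... + 2f(s_{7}) + f(s_8)].
Sum = 3.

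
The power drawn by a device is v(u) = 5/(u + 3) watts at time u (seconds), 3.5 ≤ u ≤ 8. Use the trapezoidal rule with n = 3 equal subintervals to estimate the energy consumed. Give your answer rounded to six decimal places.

2.644806

Δu = (8 − 3.5)/3 = 1.5.
v(3.5) = 10/13, v(5) = 0.625, v(6.5) = 10/19, v(8) = 5/11.
T_3 = (Δu/2)·[v(u_0) + 2v(u_1) + 2v(u_2) + v(u_3)].
Sum ≈ 2.644806.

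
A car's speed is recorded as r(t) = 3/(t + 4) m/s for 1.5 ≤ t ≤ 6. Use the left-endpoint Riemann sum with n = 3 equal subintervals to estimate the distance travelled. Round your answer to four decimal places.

1.9905

Δt = (6 − 1.5)/3 = 1.5.
Left endpoints: 1.5, 3, 4.5.
r(1.5) = 6/11, r(3) = 3/7, r(4.5) = 6/17.
Sum = Δt · [r(1.5) + r(3) + r(4.5)].
Sum ≈ 1.9905.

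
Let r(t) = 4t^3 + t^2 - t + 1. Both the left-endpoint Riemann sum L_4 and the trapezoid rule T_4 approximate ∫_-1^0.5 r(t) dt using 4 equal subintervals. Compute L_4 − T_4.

-0.421875

L_4 = 0.8203125.
T_4 = 1.2421875.
L_4 − T_4 = -0.421875.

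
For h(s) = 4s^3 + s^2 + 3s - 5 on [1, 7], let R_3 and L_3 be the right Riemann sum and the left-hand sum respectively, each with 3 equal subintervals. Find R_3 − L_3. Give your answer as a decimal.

R_3 = 4186.
L_3 = 1318.
R_3 − L_3 = 2868.

2868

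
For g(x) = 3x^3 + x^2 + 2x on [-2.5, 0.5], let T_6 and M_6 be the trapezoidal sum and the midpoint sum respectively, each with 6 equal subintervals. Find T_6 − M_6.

-1.5

T_6 = -31.
M_6 = -29.5.
T_6 − M_6 = -1.5.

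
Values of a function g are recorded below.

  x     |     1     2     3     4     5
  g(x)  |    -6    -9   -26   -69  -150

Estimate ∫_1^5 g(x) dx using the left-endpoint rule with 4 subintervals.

Δx = 1.
Sum = 1·[(-6) + (-9) + (-26) + (-69)] = -110.

-110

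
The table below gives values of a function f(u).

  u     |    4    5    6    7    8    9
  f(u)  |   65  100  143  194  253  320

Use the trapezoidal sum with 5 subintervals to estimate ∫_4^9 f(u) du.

Δu = 1.
T_5 = (1/2)·[65 + 2·100 + 2·143 + 2·194 + 2·253 + 320] = 882.5.

882.5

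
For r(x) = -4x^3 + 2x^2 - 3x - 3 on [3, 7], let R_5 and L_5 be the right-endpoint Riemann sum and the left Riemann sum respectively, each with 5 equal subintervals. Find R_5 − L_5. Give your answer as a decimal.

-956.8

R_5 = -2684.48.
L_5 = -1727.68.
R_5 − L_5 = -956.8.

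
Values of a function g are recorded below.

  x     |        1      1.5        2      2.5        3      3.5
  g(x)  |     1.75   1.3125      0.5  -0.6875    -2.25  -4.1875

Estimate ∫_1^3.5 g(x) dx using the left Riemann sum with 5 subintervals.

Δx = 0.5.
Sum = 0.5·[1.75 + 1.3125 + 0.5 + (-0.6875) + (-2.25)] = 0.3125.

0.3125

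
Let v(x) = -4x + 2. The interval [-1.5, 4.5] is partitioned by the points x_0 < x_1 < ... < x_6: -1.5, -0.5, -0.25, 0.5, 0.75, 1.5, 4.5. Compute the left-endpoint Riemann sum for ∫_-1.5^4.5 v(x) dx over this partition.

Subinterval widths: 1, 0.25, 0.75, 0.25, 0.75, 3.
Left endpoints: -1.5, -0.5, -0.25, 0.5, 0.75, 1.5.
v(-1.5) = 8, v(-0.5) = 4, v(-0.25) = 3, v(0.5) = 0, v(0.75) = -1, v(1.5) = -4.
Sum = Σ Δx_i · v(x_i).
Sum = -1.5.

-1.5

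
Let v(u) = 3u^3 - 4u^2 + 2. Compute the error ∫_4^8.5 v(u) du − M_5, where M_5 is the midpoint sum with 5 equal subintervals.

Exact integral: ∫_4^8.5 v(u) du = 2998.546875.
M_5 = 2982.6759375.
Error = 2998.546875 − 2982.6759375 = 15.8709375.

15.8709375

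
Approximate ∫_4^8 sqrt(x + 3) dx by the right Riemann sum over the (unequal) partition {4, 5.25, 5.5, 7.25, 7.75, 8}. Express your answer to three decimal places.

12.390

Subinterval widths: 1.25, 0.25, 1.75, 0.5, 0.25.
Right endpoints: 5.25, 5.5, 7.25, 7.75, 8.
f(5.25) ≈ 2.872, f(5.5) ≈ 2.915, f(7.25) ≈ 3.202, f(7.75) ≈ 3.279, f(8) ≈ 3.317.
Sum = Σ Δx_i · f(x_i).
Sum ≈ 12.390.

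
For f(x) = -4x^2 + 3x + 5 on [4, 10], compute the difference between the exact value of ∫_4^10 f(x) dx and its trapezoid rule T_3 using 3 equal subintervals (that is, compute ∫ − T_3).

16

Exact integral: ∫_4^10 f(x) dx = -1092.
T_3 = -1108.
Error = -1092 − (-1108) = 16.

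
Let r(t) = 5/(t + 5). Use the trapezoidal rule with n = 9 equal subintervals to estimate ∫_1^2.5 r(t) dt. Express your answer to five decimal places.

Δt = (2.5 − 1)/9 = 1/6.
r(1) = 5/6, r(7/6) = 30/37, r(4/3) = 15/19, r(1.5) = 10/13, r(5/3) = 0.75, r(11/6) = 30/41, r(2) = 5/7, r(13/6) = 30/43, r(7/3) = 15/22, r(2.5) = 2/3.
T_9 = (Δt/2)·[r(t_0) + 2r(t_1) + ... + 2r(t_{8}) + r(t_9)].
Sum ≈ 1.11583.

1.11583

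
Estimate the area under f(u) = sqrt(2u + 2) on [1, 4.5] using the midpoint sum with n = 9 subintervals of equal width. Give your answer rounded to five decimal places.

Δu = (4.5 − 1)/9 = 7/18.
Midpoints: 43/36, 19/12, 71/36, 85/36, 2.75, 113/36, 127/36, 47/12, 155/36.
f(43/36) ≈ 2.09497, f(19/12) ≈ 2.27303, f(71/36) ≈ 2.43812, f(85/36) ≈ 2.59272, f(2.75) ≈ 2.73861, f(113/36) ≈ 2.87711, f(127/36) ≈ 3.00925, f(47/12) ≈ 3.13581, f(155/36) ≈ 3.25747.
Sum = Δu · [f(43/36) + f(19/12) + f(71/36) + ...].
Sum ≈ 9.49554.

9.49554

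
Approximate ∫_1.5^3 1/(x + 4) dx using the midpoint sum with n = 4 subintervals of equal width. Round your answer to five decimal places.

Δx = (3 − 1.5)/4 = 0.375.
Midpoints: 1.6875, 2.0625, 2.4375, 2.8125.
f(1.6875) = 16/91, f(2.0625) = 16/97, f(2.4375) = 16/103, f(2.8125) = 16/109.
Sum = Δx · [f(1.6875) + f(2.0625) + f(2.4375) + f(2.8125)].
Sum ≈ 0.24109.

0.24109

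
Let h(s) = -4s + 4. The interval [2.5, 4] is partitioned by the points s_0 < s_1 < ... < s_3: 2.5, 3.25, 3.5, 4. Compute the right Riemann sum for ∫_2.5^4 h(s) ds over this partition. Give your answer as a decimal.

Subinterval widths: 0.75, 0.25, 0.5.
Right endpoints: 3.25, 3.5, 4.
h(3.25) = -9, h(3.5) = -10, h(4) = -12.
Sum = Σ Δs_i · h(s_i).
Sum = -15.25.

-15.25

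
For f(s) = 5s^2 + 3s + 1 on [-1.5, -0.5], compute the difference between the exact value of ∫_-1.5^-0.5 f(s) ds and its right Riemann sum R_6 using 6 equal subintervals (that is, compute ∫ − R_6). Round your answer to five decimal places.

0.56019

Exact integral: ∫_-1.5^-0.5 f(s) ds ≈ 3.4166667.
R_6 ≈ 2.8564815.
Error ≈ 3.4166667 − 2.8564815 ≈ 0.56019.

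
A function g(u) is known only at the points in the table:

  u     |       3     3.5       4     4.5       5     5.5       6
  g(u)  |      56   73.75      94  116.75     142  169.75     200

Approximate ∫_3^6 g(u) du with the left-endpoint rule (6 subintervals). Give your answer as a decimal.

326.125

Δu = 0.5.
Sum = 0.5·[56 + 73.75 + 94 + 116.75 + 142 + 169.75] = 326.125.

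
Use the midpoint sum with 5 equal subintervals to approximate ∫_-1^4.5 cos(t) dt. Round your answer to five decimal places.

-0.14317

Δt = (4.5 − (-1))/5 = 1.1.
Midpoints: -0.45, 0.65, 1.75, 2.85, 3.95.
f(-0.45) ≈ 0.90045, f(0.65) ≈ 0.79608, f(1.75) ≈ -0.17825, f(2.85) ≈ -0.95779, f(3.95) ≈ -0.69065.
Sum = Δt · [f(-0.45) + f(0.65) + f(1.75) + f(2.85) + f(3.95)].
Sum ≈ -0.14317.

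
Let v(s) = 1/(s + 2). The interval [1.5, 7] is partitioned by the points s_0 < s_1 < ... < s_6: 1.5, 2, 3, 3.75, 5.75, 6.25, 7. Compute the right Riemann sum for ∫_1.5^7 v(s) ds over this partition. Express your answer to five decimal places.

Subinterval widths: 0.5, 1, 0.75, 2, 0.5, 0.75.
Right endpoints: 2, 3, 3.75, 5.75, 6.25, 7.
v(2) = 0.25, v(3) = 0.2, v(3.75) = 4/23, v(5.75) = 4/31, v(6.25) = 4/33, v(7) = 1/9.
Sum = Σ Δs_i · v(s_i).
Sum ≈ 0.85744.

0.85744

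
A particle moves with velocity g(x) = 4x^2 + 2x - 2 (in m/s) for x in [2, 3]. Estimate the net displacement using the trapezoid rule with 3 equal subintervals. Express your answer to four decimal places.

Δx = (3 − 2)/3 = 1/3.
g(2) = 18, g(7/3) = 220/9, g(8/3) = 286/9, g(3) = 40.
T_3 = (Δx/2)·[g(x_0) + 2g(x_1) + 2g(x_2) + g(x_3)].
Sum ≈ 28.4074.

28.4074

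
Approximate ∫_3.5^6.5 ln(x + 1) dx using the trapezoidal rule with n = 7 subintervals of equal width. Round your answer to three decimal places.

Δx = (6.5 − 3.5)/7 = 3/7.
f(3.5) ≈ 1.504, f(55/14) ≈ 1.595, f(61/14) ≈ 1.678, f(67/14) ≈ 1.755, f(73/14) ≈ 1.827, f(79/14) ≈ 1.894, f(85/14) ≈ 1.956, f(6.5) ≈ 2.015.
T_7 = (Δx/2)·[f(x_0) + 2f(x_1) + ... + 2f(x_{6}) + f(x_7)].
Sum ≈ 5.342.

5.342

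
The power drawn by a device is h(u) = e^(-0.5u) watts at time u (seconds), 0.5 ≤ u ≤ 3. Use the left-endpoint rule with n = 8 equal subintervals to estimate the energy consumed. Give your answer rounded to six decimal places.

Δu = (3 − 0.5)/8 = 0.3125.
Left endpoints: 0.5, 0.8125, 1.125, 1.4375, 1.75, 2.0625, 2.375, 2.6875.
h(0.5) ≈ 0.778801, h(0.8125) ≈ 0.666144, h(1.125) ≈ 0.569783, h(1.4375) ≈ 0.487361, h(1.75) ≈ 0.416862, h(2.0625) ≈ 0.356561, h(2.375) ≈ 0.304983, h(2.6875) ≈ 0.260866.
Sum = Δu · [h(0.5) + h(0.8125) + h(1.125) + ...].
Sum ≈ 1.200425.

1.200425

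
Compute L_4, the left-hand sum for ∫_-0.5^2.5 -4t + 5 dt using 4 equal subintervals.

7.5

Δt = (2.5 − (-0.5))/4 = 0.75.
Left endpoints: -0.5, 0.25, 1, 1.75.
f(-0.5) = 7, f(0.25) = 4, f(1) = 1, f(1.75) = -2.
Sum = Δt · [f(-0.5) + f(0.25) + f(1) + f(1.75)].
Sum = 7.5.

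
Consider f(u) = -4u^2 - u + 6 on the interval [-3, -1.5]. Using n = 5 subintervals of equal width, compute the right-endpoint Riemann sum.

Δu = (-1.5 − (-3))/5 = 0.3.
Right endpoints: -2.7, -2.4, -2.1, -1.8, -1.5.
f(-2.7) = -20.46, f(-2.4) = -14.64, f(-2.1) = -9.54, f(-1.8) = -5.16, f(-1.5) = -1.5.
Sum = Δu · [f(-2.7) + f(-2.4) + f(-2.1) + f(-1.8) + f(-1.5)].
Sum = -15.39.

-15.39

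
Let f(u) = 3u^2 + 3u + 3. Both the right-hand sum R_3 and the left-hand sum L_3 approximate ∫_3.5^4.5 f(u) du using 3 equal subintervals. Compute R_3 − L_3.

R_3 ≈ 67.8055556.
L_3 ≈ 58.8055556.
R_3 − L_3 = 9.

9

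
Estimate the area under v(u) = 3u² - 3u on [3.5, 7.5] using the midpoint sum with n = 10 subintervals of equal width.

Δu = (7.5 − 3.5)/10 = 0.4.
Midpoints: 3.7, 4.1, 4.5, 4.9, 5.3, 5.7, 6.1, 6.5, 6.9, 7.3.
v(3.7) = 29.97, v(4.1) = 38.13, v(4.5) = 47.25, v(4.9) = 57.33, v(5.3) = 68.37, v(5.7) = 80.37, v(6.1) = 93.33, v(6.5) = 107.25, v(6.9) = 122.13, v(7.3) = 137.97.
Sum = Δu · [v(3.7) + v(4.1) + v(4.5) + ...].
Sum = 312.84.

312.84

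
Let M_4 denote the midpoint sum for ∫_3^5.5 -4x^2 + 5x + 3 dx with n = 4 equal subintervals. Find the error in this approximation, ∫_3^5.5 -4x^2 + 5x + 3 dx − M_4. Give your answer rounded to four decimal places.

Exact integral: ∫_3^5.5 f(x) dx ≈ -125.208333.
M_4 = -124.8828125.
Error ≈ -125.208333 − (-124.8828125) ≈ -0.3255.

-0.3255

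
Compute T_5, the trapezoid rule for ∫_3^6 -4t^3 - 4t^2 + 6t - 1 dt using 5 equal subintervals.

-1399.44

Δt = (6 − 3)/5 = 0.6.
f(3) = -127, f(3.6) = -217.864, f(4.2) = -342.712, f(4.8) = -506.728, f(5.4) = -715.096, f(6) = -973.
T_5 = (Δt/2)·[f(t_0) + 2f(t_1) + ... + 2f(t_{4}) + f(t_5)].
Sum = -1399.44.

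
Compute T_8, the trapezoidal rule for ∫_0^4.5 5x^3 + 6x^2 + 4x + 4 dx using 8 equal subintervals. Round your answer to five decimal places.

Δx = (4.5 − 0)/8 = 0.5625.
f(0) = 4, f(0.5625) = 37021/4096, f(1.125) = 11885/512, f(1.6875) = 212431/4096, f(2.25) = 100.328125, f(2.8125) = 712489/4096, f(3.375) = 142367/512, f(3.9375) = 1712155/4096, f(4.5) = 599.125.
T_8 = (Δx/2)·[f(x_0) + 2f(x_1) + ... + 2f(x_{7}) + f(x_8)].
Sum ≈ 762.76099.

762.76099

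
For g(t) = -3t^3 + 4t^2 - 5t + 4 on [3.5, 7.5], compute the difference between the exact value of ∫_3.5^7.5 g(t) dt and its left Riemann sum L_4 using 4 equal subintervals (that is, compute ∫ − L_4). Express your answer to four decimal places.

Exact integral: ∫_3.5^7.5 g(t) dt ≈ -1849.166667.
L_4 = -1389.
Error ≈ -1849.166667 − (-1389) ≈ -460.1667.

-460.1667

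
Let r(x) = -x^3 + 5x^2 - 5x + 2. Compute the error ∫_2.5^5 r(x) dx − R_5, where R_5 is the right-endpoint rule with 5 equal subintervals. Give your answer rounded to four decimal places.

7.6823

Exact integral: ∫_2.5^5 r(x) dx ≈ -6.067708.
R_5 = -13.75.
Error ≈ -6.067708 − (-13.75) ≈ 7.6823.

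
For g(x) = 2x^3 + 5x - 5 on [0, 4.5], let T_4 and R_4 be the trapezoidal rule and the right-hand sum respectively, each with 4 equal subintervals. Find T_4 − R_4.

-115.171875

T_4 ≈ 245.970703.
R_4 ≈ 361.142578.
T_4 − R_4 = -115.171875.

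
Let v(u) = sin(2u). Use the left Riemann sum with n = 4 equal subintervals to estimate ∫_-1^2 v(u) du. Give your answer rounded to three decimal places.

0.038

Δu = (2 − (-1))/4 = 0.75.
Left endpoints: -1, -0.25, 0.5, 1.25.
v(-1) ≈ -0.909, v(-0.25) ≈ -0.479, v(0.5) ≈ 0.841, v(1.25) ≈ 0.598.
Sum = Δu · [v(-1) + v(-0.25) + v(0.5) + v(1.25)].
Sum ≈ 0.038.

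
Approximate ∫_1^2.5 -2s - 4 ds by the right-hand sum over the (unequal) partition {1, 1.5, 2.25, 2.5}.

-12.125

Subinterval widths: 0.5, 0.75, 0.25.
Right endpoints: 1.5, 2.25, 2.5.
f(1.5) = -7, f(2.25) = -8.5, f(2.5) = -9.
Sum = Σ Δs_i · f(s_i).
Sum = -12.125.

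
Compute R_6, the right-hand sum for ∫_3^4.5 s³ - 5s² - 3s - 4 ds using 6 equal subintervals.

-46.96484375

Δs = (4.5 − 3)/6 = 0.25.
Right endpoints: 3.25, 3.5, 3.75, 4, 4.25, 4.5.
f(3.25) = -32.234375, f(3.5) = -32.875, f(3.75) = -32.828125, f(4) = -32, f(4.25) = -30.296875, f(4.5) = -27.625.
Sum = Δs · [f(3.25) + f(3.5) + f(3.75) + ...].
Sum = -46.96484375.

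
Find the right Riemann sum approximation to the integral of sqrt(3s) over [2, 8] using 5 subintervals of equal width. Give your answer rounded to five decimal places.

24.29516

Δs = (8 − 2)/5 = 1.2.
Right endpoints: 3.2, 4.4, 5.6, 6.8, 8.
f(3.2) ≈ 3.09839, f(4.4) ≈ 3.63318, f(5.6) ≈ 4.09878, f(6.8) ≈ 4.51664, f(8) ≈ 4.89898.
Sum = Δs · [f(3.2) + f(4.4) + f(5.6) + f(6.8) + f(8)].
Sum ≈ 24.29516.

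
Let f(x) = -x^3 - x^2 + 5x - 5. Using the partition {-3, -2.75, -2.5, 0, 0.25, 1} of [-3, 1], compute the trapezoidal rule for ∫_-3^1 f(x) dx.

-22.33984375

Subinterval widths: 0.25, 0.25, 2.5, 0.25, 0.75.
f(-3) = -2, f(-2.75) = -5.515625, f(-2.5) = -8.125, f(0) = -5, f(0.25) = -3.828125, f(1) = -2.
On each subinterval the trapezoid contributes (Δx_i/2)·[f(x_{i-1}) + f(x_i)].
Sum = -22.33984375.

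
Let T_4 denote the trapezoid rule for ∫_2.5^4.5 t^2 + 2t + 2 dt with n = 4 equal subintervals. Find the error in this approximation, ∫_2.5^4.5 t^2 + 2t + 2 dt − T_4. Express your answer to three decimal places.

Exact integral: ∫_2.5^4.5 f(t) dt ≈ 43.16667.
T_4 = 43.25.
Error ≈ 43.16667 − 43.25 ≈ -0.083.

-0.083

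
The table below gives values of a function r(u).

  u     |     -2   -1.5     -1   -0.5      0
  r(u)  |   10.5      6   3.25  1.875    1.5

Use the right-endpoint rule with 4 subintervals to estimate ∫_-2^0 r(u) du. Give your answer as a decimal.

6.3125

Δu = 0.5.
Sum = 0.5·[6 + 3.25 + 1.875 + 1.5] = 6.3125.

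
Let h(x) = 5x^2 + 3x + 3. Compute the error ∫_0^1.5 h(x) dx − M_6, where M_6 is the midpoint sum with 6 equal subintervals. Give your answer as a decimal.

0.0390625

Exact integral: ∫_0^1.5 h(x) dx = 13.5.
M_6 = 13.4609375.
Error = 13.5 − 13.4609375 = 0.0390625.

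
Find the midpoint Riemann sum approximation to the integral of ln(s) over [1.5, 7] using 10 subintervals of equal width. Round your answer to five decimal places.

Δs = (7 − 1.5)/10 = 0.55.
Midpoints: 1.775, 2.325, 2.875, 3.425, 3.975, 4.525, 5.075, 5.625, 6.175, 6.725.
f(1.775) ≈ 0.57380, f(2.325) ≈ 0.84372, f(2.875) ≈ 1.05605, f(3.425) ≈ 1.23110, f(3.975) ≈ 1.38002, f(4.525) ≈ 1.50962, f(5.075) ≈ 1.62433, f(5.625) ≈ 1.72722, f(6.175) ≈ 1.82051, f(6.725) ≈ 1.90583.
Sum = Δs · [f(1.775) + f(2.325) + f(2.875) + ...].
Sum ≈ 7.51971.

7.51971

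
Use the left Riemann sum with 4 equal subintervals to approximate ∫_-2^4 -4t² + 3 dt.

Δt = (4 − (-2))/4 = 1.5.
Left endpoints: -2, -0.5, 1, 2.5.
f(-2) = -13, f(-0.5) = 2, f(1) = -1, f(2.5) = -22.
Sum = Δt · [f(-2) + f(-0.5) + f(1) + f(2.5)].
Sum = -51.

-51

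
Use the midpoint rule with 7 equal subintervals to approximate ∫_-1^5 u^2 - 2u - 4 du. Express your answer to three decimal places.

-6.367

Δu = (5 − (-1))/7 = 6/7.
Midpoints: -4/7, 2/7, 8/7, 2, 20/7, 26/7, 32/7.
f(-4/7) = -124/49, f(2/7) = -220/49, f(8/7) = -244/49, f(2) = -4, f(20/7) = -76/49, f(26/7) = 116/49, f(32/7) = 380/49.
Sum = Δu · [f(-4/7) + f(2/7) + f(8/7) + ...].
Sum ≈ -6.367.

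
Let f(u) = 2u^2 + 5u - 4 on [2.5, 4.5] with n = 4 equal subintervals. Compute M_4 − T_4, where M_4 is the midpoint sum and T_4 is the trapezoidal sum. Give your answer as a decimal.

-0.25

M_4 = 77.25.
T_4 = 77.5.
M_4 − T_4 = -0.25.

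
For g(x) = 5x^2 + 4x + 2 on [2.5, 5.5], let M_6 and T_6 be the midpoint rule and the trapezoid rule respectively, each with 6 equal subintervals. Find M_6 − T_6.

M_6 = 304.9375.
T_6 = 305.875.
M_6 − T_6 = -0.9375.

-0.9375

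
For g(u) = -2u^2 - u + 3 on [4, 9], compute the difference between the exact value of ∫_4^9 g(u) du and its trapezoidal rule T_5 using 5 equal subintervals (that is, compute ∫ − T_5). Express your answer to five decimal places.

Exact integral: ∫_4^9 g(u) du ≈ -460.8333333.
T_5 = -462.5.
Error ≈ -460.8333333 − (-462.5) ≈ 1.66667.

1.66667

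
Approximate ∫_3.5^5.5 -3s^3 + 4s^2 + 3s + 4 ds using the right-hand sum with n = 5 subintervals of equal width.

-434.53

Δs = (5.5 − 3.5)/5 = 0.4.
Right endpoints: 3.9, 4.3, 4.7, 5.1, 5.5.
f(3.9) = -101.417, f(4.3) = -147.661, f(4.7) = -205.009, f(5.1) = -274.613, f(5.5) = -357.625.
Sum = Δs · [f(3.9) + f(4.3) + f(4.7) + f(5.1) + f(5.5)].
Sum = -434.53.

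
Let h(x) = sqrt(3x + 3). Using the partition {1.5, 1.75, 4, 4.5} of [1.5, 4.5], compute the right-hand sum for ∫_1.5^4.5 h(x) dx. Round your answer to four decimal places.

11.4633

Subinterval widths: 0.25, 2.25, 0.5.
Right endpoints: 1.75, 4, 4.5.
h(1.75) ≈ 2.8723, h(4) ≈ 3.8730, h(4.5) ≈ 4.0620.
Sum = Σ Δx_i · h(x_i).
Sum ≈ 11.4633.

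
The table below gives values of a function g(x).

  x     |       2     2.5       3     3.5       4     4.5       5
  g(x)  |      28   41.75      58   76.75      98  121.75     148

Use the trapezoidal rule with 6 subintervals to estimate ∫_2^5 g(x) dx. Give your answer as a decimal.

Δx = 0.5.
T_6 = (0.5/2)·[28 + 2·41.75 + 2·58 + 2·76.75 + 2·98 + 2·121.75 + 148] = 242.125.

242.125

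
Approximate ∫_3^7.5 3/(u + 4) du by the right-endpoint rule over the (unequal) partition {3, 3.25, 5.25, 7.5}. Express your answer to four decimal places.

Subinterval widths: 0.25, 2, 2.25.
Right endpoints: 3.25, 5.25, 7.5.
f(3.25) = 12/29, f(5.25) = 12/37, f(7.5) = 6/23.
Sum = Σ Δu_i · f(u_i).
Sum ≈ 1.3391.

1.3391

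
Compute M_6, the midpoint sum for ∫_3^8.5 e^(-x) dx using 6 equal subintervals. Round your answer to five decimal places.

0.04789

Δx = (8.5 − 3)/6 = 11/12.
Midpoints: 83/24, 4.375, 127/24, 149/24, 7.125, 193/24.
f(83/24) ≈ 0.03148, f(4.375) ≈ 0.01259, f(127/24) ≈ 0.00503, f(149/24) ≈ 0.00201, f(7.125) ≈ 0.00080, f(193/24) ≈ 0.00032.
Sum = Δx · [f(83/24) + f(4.375) + f(127/24) + ...].
Sum ≈ 0.04789.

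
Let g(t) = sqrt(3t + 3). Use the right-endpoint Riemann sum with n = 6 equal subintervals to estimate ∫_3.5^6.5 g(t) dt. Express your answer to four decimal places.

Δt = (6.5 − 3.5)/6 = 0.5.
Right endpoints: 4, 4.5, 5, 5.5, 6, 6.5.
g(4) ≈ 3.8730, g(4.5) ≈ 4.0620, g(5) ≈ 4.2426, g(5.5) ≈ 4.4159, g(6) ≈ 4.5826, g(6.5) ≈ 4.7434.
Sum = Δt · [g(4) + g(4.5) + g(5) + ...].
Sum ≈ 12.9598.

12.9598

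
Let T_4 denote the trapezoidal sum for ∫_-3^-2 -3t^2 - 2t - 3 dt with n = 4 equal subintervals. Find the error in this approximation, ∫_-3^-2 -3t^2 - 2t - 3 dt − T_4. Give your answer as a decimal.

0.03125

Exact integral: ∫_-3^-2 f(t) dt = -17.
T_4 = -17.03125.
Error = -17 − (-17.03125) = 0.03125.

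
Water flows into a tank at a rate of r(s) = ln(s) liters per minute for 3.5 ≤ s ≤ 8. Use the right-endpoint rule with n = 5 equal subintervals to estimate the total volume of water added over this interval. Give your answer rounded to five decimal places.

8.11206

Δs = (8 − 3.5)/5 = 0.9.
Right endpoints: 4.4, 5.3, 6.2, 7.1, 8.
r(4.4) ≈ 1.48160, r(5.3) ≈ 1.66771, r(6.2) ≈ 1.82455, r(7.1) ≈ 1.96009, r(8) ≈ 2.07944.
Sum = Δs · [r(4.4) + r(5.3) + r(6.2) + r(7.1) + r(8)].
Sum ≈ 8.11206.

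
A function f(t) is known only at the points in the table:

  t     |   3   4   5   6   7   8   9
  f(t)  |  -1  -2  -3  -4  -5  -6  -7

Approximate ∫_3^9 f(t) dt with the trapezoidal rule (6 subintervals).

Δt = 1.
T_6 = (1/2)·[(-1) + 2·(-2) + 2·(-3) + 2·(-4) + 2·(-5) + 2·(-6) + (-7)] = -24.

-24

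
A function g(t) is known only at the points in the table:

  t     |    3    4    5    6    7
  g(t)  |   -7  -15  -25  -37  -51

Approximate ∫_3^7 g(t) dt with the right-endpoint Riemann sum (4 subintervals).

-128

Δt = 1.
Sum = 1·[(-15) + (-25) + (-37) + (-51)] = -128.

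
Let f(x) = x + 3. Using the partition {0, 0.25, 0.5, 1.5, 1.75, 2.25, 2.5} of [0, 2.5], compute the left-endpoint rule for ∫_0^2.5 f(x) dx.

9.875

Subinterval widths: 0.25, 0.25, 1, 0.25, 0.5, 0.25.
Left endpoints: 0, 0.25, 0.5, 1.5, 1.75, 2.25.
f(0) = 3, f(0.25) = 3.25, f(0.5) = 3.5, f(1.5) = 4.5, f(1.75) = 4.75, f(2.25) = 5.25.
Sum = Σ Δx_i · f(x_i).
Sum = 9.875.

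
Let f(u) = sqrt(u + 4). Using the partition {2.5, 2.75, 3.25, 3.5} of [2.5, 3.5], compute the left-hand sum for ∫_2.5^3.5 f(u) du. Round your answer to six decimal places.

2.609561

Subinterval widths: 0.25, 0.5, 0.25.
Left endpoints: 2.5, 2.75, 3.25.
f(2.5) ≈ 2.549510, f(2.75) ≈ 2.598076, f(3.25) ≈ 2.692582.
Sum = Σ Δu_i · f(u_i).
Sum ≈ 2.609561.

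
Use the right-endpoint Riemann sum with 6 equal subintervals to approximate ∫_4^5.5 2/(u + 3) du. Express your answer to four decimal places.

Δu = (5.5 − 4)/6 = 0.25.
Right endpoints: 4.25, 4.5, 4.75, 5, 5.25, 5.5.
f(4.25) = 8/29, f(4.5) = 4/15, f(4.75) = 8/31, f(5) = 0.25, f(5.25) = 8/33, f(5.5) = 4/17.
Sum = Δu · [f(4.25) + f(4.5) + f(4.75) + ...].
Sum ≈ 0.3821.

0.3821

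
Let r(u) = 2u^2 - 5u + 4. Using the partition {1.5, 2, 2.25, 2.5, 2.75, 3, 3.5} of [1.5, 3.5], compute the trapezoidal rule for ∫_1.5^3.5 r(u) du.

9.4375

Subinterval widths: 0.5, 0.25, 0.25, 0.25, 0.25, 0.5.
r(1.5) = 1, r(2) = 2, r(2.25) = 2.875, r(2.5) = 4, r(2.75) = 5.375, r(3) = 7, r(3.5) = 11.
On each subinterval the trapezoid contributes (Δu_i/2)·[r(u_{i-1}) + r(u_i)].
Sum = 9.4375.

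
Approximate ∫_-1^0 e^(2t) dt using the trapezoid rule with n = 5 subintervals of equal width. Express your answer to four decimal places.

0.4381

Δt = (0 − (-1))/5 = 0.2.
f(-1) ≈ 0.1353, f(-0.8) ≈ 0.2019, f(-0.6) ≈ 0.3012, f(-0.4) ≈ 0.4493, f(-0.2) ≈ 0.6703, f(0) ≈ 1.0000.
T_5 = (Δt/2)·[f(t_0) + 2f(t_1) + ... + 2f(t_{4}) + f(t_5)].
Sum ≈ 0.4381.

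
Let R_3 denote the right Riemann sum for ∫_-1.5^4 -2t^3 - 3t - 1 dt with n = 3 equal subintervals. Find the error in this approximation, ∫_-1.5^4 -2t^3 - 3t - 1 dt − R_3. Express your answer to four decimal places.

Exact integral: ∫_-1.5^4 f(t) dt = -151.59375.
R_3 ≈ -313.347222.
Error ≈ -151.59375 − (-313.347222) ≈ 161.7535.

161.7535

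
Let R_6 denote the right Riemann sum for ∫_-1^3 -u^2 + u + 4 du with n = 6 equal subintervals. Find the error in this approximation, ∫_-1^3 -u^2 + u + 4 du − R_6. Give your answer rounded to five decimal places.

1.62963

Exact integral: ∫_-1^3 f(u) du ≈ 10.6666667.
R_6 ≈ 9.0370370.
Error ≈ 10.6666667 − 9.0370370 ≈ 1.62963.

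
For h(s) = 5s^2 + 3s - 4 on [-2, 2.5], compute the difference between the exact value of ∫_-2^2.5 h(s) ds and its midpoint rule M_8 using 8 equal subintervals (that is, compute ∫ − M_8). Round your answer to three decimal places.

Exact integral: ∫_-2^2.5 h(s) ds = 24.75.
M_8 ≈ 24.15674.
Error ≈ 24.75 − 24.15674 ≈ 0.593.

0.593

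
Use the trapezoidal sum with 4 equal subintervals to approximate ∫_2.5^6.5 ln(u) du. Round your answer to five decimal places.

5.85563

Δu = (6.5 − 2.5)/4 = 1.
f(2.5) ≈ 0.91629, f(3.5) ≈ 1.25276, f(4.5) ≈ 1.50408, f(5.5) ≈ 1.70475, f(6.5) ≈ 1.87180.
T_4 = (Δu/2)·[f(u_0) + 2f(u_1) + 2f(u_2) + 2f(u_3) + f(u_4)].
Sum ≈ 5.85563.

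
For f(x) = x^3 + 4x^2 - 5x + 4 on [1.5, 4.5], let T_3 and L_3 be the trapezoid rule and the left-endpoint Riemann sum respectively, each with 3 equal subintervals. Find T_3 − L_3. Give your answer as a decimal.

72.375

T_3 = 191.75.
L_3 = 119.375.
T_3 − L_3 = 72.375.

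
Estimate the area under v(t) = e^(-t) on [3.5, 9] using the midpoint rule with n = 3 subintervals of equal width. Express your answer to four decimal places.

0.0262

Δt = (9 − 3.5)/3 = 11/6.
Midpoints: 53/12, 6.25, 97/12.
v(53/12) ≈ 0.0121, v(6.25) ≈ 0.0019, v(97/12) ≈ 0.0003.
Sum = Δt · [v(53/12) + v(6.25) + v(97/12)].
Sum ≈ 0.0262.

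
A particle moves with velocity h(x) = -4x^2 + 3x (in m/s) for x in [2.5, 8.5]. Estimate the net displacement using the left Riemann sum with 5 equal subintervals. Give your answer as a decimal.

Δx = (8.5 − 2.5)/5 = 1.2.
Left endpoints: 2.5, 3.7, 4.9, 6.1, 7.3.
h(2.5) = -17.5, h(3.7) = -43.66, h(4.9) = -81.34, h(6.1) = -130.54, h(7.3) = -191.26.
Sum = Δx · [h(2.5) + h(3.7) + h(4.9) + h(6.1) + h(7.3)].
Sum = -557.16.

-557.16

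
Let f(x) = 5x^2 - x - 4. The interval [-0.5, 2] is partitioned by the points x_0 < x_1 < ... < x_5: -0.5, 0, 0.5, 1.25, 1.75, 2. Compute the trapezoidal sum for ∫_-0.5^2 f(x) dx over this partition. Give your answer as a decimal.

Subinterval widths: 0.5, 0.5, 0.75, 0.5, 0.25.
f(-0.5) = -2.25, f(0) = -4, f(0.5) = -3.25, f(1.25) = 2.5625, f(1.75) = 9.5625, f(2) = 14.
On each subinterval the trapezoid contributes (Δx_i/2)·[f(x_{i-1}) + f(x_i)].
Sum = 2.34375.

2.34375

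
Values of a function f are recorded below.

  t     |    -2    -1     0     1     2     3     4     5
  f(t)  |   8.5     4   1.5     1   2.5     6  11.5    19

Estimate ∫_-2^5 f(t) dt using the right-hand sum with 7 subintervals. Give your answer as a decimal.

45.5

Δt = 1.
Sum = 1·[4 + 1.5 + 1 + 2.5 + 6 + 11.5 + 19] = 45.5.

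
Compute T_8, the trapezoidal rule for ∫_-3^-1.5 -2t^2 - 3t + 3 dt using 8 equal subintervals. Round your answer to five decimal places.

-1.14258

Δt = (-1.5 − (-3))/8 = 0.1875.
f(-3) = -6, f(-2.8125) = -4.3828125, f(-2.625) = -2.90625, f(-2.4375) = -1.5703125, f(-2.25) = -0.375, f(-2.0625) = 0.6796875, f(-1.875) = 1.59375, f(-1.6875) = 2.3671875, f(-1.5) = 3.
T_8 = (Δt/2)·[f(t_0) + 2f(t_1) + ... + 2f(t_{7}) + f(t_8)].
Sum ≈ -1.14258.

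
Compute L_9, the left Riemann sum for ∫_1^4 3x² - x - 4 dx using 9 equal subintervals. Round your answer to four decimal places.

Δx = (4 − 1)/9 = 1/3.
Left endpoints: 1, 4/3, 5/3, 2, 7/3, 8/3, 3, 10/3, 11/3.
f(1) = -2, f(4/3) = 0, f(5/3) = 8/3, f(2) = 6, f(7/3) = 10, f(8/3) = 44/3, f(3) = 20, f(10/3) = 26, f(11/3) = 98/3.
Sum = Δx · [f(1) + f(4/3) + f(5/3) + ...].
Sum ≈ 36.6667.

36.6667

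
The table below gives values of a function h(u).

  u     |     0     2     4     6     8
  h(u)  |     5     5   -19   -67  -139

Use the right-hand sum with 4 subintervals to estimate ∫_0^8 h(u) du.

-440

Δu = 2.
Sum = 2·[5 + (-19) + (-67) + (-139)] = -440.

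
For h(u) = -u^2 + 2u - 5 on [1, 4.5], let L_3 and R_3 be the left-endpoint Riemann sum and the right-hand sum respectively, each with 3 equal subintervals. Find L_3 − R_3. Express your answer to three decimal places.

14.292

L_3 ≈ -21.93981.
R_3 ≈ -36.23148.
L_3 − R_3 ≈ 14.292.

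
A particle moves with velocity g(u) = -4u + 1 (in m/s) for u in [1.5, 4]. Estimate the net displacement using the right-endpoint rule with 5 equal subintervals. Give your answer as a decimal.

Δu = (4 − 1.5)/5 = 0.5.
Right endpoints: 2, 2.5, 3, 3.5, 4.
g(2) = -7, g(2.5) = -9, g(3) = -11, g(3.5) = -13, g(4) = -15.
Sum = Δu · [g(2) + g(2.5) + g(3) + g(3.5) + g(4)].
Sum = -27.5.

-27.5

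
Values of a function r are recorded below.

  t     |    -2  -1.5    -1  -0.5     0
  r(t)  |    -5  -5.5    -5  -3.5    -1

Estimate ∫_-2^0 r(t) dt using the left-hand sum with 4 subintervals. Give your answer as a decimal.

-9.5

Δt = 0.5.
Sum = 0.5·[(-5) + (-5.5) + (-5) + (-3.5)] = -9.5.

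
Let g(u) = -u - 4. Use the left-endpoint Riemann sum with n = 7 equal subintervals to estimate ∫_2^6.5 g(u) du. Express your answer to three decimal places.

-35.679

Δu = (6.5 − 2)/7 = 9/14.
Left endpoints: 2, 37/14, 23/7, 55/14, 32/7, 73/14, 41/7.
g(2) = -6, g(37/14) = -93/14, g(23/7) = -51/7, g(55/14) = -111/14, g(32/7) = -60/7, g(73/14) = -129/14, g(41/7) = -69/7.
Sum = Δu · [g(2) + g(37/14) + g(23/7) + ...].
Sum ≈ -35.679.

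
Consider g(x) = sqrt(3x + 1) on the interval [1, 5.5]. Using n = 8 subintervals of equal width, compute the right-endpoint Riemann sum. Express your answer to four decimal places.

Δx = (5.5 − 1)/8 = 0.5625.
Right endpoints: 1.5625, 2.125, 2.6875, 3.25, 3.8125, 4.375, 4.9375, 5.5.
g(1.5625) ≈ 2.3848, g(2.125) ≈ 2.7157, g(2.6875) ≈ 3.0104, g(3.25) ≈ 3.2787, g(3.8125) ≈ 3.5267, g(4.375) ≈ 3.7583, g(4.9375) ≈ 3.9765, g(5.5) ≈ 4.1833.
Sum = Δx · [g(1.5625) + g(2.125) + g(2.6875) + ...].
Sum ≈ 15.0944.

15.0944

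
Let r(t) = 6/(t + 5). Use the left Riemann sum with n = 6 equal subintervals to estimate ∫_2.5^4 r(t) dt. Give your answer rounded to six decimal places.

Δt = (4 − 2.5)/6 = 0.25.
Left endpoints: 2.5, 2.75, 3, 3.25, 3.5, 3.75.
r(2.5) = 0.8, r(2.75) = 24/31, r(3) = 0.75, r(3.25) = 8/11, r(3.5) = 12/17, r(3.75) = 24/35.
Sum = Δt · [r(2.5) + r(2.75) + r(3) + ...].
Sum ≈ 1.110766.

1.110766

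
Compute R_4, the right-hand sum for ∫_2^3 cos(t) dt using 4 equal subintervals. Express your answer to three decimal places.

Δt = (3 − 2)/4 = 0.25.
Right endpoints: 2.25, 2.5, 2.75, 3.
f(2.25) ≈ -0.628, f(2.5) ≈ -0.801, f(2.75) ≈ -0.924, f(3) ≈ -0.990.
Sum = Δt · [f(2.25) + f(2.5) + f(2.75) + f(3)].
Sum ≈ -0.836.

-0.836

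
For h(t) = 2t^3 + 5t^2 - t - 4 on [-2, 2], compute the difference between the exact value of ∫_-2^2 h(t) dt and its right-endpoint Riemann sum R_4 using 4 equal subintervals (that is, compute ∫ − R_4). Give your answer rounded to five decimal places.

-17.33333

Exact integral: ∫_-2^2 h(t) dt ≈ 10.6666667.
R_4 = 28.
Error ≈ 10.6666667 − 28 ≈ -17.33333.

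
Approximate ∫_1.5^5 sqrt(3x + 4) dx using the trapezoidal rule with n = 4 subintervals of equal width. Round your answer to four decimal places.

Δx = (5 − 1.5)/4 = 0.875.
f(1.5) ≈ 2.9155, f(2.375) ≈ 3.3354, f(3.25) ≈ 3.7081, f(4.125) ≈ 4.0466, f(5) ≈ 4.3589.
T_4 = (Δx/2)·[f(x_0) + 2f(x_1) + 2f(x_2) + 2f(x_3) + f(x_4)].
Sum ≈ 12.8864.

12.8864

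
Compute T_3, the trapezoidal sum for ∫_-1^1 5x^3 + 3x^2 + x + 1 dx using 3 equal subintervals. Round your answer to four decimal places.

Δx = (1 − (-1))/3 = 2/3.
f(-1) = -2, f(-1/3) = 22/27, f(1/3) = 50/27, f(1) = 10.
T_3 = (Δx/2)·[f(x_0) + 2f(x_1) + 2f(x_2) + f(x_3)].
Sum ≈ 4.4444.

4.4444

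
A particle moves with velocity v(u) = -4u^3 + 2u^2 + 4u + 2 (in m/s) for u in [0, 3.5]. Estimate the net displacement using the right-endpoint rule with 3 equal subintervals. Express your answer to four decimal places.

-182.6481

Δu = (3.5 − 0)/3 = 7/6.
Right endpoints: 7/6, 7/3, 3.5.
v(7/6) = 82/27, v(7/3) = -772/27, v(3.5) = -131.
Sum = Δu · [v(7/6) + v(7/3) + v(3.5)].
Sum ≈ -182.6481.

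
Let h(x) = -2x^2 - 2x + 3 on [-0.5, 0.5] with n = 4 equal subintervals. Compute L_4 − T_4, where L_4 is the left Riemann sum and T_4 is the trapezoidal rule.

L_4 = 3.0625.
T_4 = 2.8125.
L_4 − T_4 = 0.25.

0.25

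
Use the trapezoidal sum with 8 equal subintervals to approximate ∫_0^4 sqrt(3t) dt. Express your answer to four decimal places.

9.1193

Δt = (4 − 0)/8 = 0.5.
f(0) ≈ 0.0000, f(0.5) ≈ 1.2247, f(1) ≈ 1.7321, f(1.5) ≈ 2.1213, f(2) ≈ 2.4495, f(2.5) ≈ 2.7386, f(3) ≈ 3.0000, f(3.5) ≈ 3.2404, f(4) ≈ 3.4641.
T_8 = (Δt/2)·[f(t_0) + 2f(t_1) + ... + 2f(t_{7}) + f(t_8)].
Sum ≈ 9.1193.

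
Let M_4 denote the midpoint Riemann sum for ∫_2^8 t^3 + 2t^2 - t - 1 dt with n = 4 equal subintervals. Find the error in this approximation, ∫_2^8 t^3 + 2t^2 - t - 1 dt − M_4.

19.125

Exact integral: ∫_2^8 f(t) dt = 1320.
M_4 = 1300.875.
Error = 1320 − 1300.875 = 19.125.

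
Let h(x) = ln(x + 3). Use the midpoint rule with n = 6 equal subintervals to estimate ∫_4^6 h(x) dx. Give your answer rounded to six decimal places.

Δx = (6 − 4)/6 = 1/3.
Midpoints: 25/6, 4.5, 29/6, 31/6, 5.5, 35/6.
h(25/6) ≈ 1.969441, h(4.5) ≈ 2.014903, h(29/6) ≈ 2.058388, h(31/6) ≈ 2.100061, h(5.5) ≈ 2.140066, h(35/6) ≈ 2.178532.
Sum = Δx · [h(25/6) + h(4.5) + h(29/6) + ...].
Sum ≈ 4.153797.

4.153797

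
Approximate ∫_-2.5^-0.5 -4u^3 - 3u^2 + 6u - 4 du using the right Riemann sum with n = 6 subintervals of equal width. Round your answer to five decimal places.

Δu = (-0.5 − (-2.5))/6 = 1/3.
Right endpoints: -13/6, -11/6, -1.5, -7/6, -5/6, -0.5.
f(-13/6) = 1037/108, f(-11/6) = -47/108, f(-1.5) = -6.25, f(-7/6) = -943/108, f(-5/6) = -947/108, f(-0.5) = -7.25.
Sum = Δu · [f(-13/6) + f(-11/6) + f(-1.5) + ...].
Sum ≈ -7.27778.

-7.27778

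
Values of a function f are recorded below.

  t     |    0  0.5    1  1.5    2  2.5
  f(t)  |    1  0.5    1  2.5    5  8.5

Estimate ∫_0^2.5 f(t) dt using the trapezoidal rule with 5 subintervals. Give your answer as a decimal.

6.875

Δt = 0.5.
T_5 = (0.5/2)·[1 + 2·0.5 + 2·1 + 2·2.5 + 2·5 + 8.5] = 6.875.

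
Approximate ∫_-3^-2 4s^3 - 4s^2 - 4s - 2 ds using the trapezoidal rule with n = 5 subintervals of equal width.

-82.56

Δs = (-2 − (-3))/5 = 0.2.
f(-3) = -134, f(-2.8) = -109.968, f(-2.6) = -88.944, f(-2.4) = -70.736, f(-2.2) = -55.152, f(-2) = -42.
T_5 = (Δs/2)·[f(s_0) + 2f(s_1) + ... + 2f(s_{4}) + f(s_5)].
Sum = -82.56.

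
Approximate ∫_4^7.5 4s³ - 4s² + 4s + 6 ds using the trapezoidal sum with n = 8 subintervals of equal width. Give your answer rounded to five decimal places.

Δs = (7.5 − 4)/8 = 0.4375.
f(4) = 214, f(4.4375) = 301575/1024, f(4.875) = 393.8671875, f(5.3125) = 526429/1024, f(5.75) = 657.1875, f(6.1875) = 844971/1024, f(6.625) = 1020.0390625, f(7.0625) = 1273665/1024, f(7.5) = 1498.5.
T_8 = (Δs/2)·[f(s_0) + 2f(s_1) + ... + 2f(s_{7}) + f(s_8)].
Sum ≈ 2539.65332.

2539.65332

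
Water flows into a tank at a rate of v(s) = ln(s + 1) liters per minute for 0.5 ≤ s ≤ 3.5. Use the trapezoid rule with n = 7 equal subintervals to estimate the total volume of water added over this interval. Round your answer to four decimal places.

3.1534

Δs = (3.5 − 0.5)/7 = 3/7.
v(0.5) ≈ 0.4055, v(13/14) ≈ 0.6568, v(19/14) ≈ 0.8575, v(25/14) ≈ 1.0245, v(31/14) ≈ 1.1676, v(37/14) ≈ 1.2928, v(43/14) ≈ 1.4040, v(3.5) ≈ 1.5041.
T_7 = (Δs/2)·[v(s_0) + 2v(s_1) + ... + 2v(s_{6}) + v(s_7)].
Sum ≈ 3.1534.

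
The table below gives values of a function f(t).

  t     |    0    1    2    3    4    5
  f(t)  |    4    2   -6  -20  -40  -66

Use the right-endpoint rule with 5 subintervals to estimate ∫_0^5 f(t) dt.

-130

Δt = 1.
Sum = 1·[2 + (-6) + (-20) + (-40) + (-66)] = -130.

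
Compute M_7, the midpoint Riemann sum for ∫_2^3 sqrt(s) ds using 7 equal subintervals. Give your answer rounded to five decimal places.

1.57854

Δs = (3 − 2)/7 = 1/7.
Midpoints: 29/14, 31/14, 33/14, 2.5, 37/14, 39/14, 41/14.
f(29/14) ≈ 1.43925, f(31/14) ≈ 1.48805, f(33/14) ≈ 1.53530, f(2.5) ≈ 1.58114, f(37/14) ≈ 1.62569, f(39/14) ≈ 1.66905, f(41/14) ≈ 1.71131.
Sum = Δs · [f(29/14) + f(31/14) + f(33/14) + ...].
Sum ≈ 1.57854.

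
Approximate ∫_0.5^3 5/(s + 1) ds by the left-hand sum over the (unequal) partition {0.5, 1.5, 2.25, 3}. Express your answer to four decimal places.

5.9872

Subinterval widths: 1, 0.75, 0.75.
Left endpoints: 0.5, 1.5, 2.25.
f(0.5) = 10/3, f(1.5) = 2, f(2.25) = 20/13.
Sum = Σ Δs_i · f(s_i).
Sum ≈ 5.9872.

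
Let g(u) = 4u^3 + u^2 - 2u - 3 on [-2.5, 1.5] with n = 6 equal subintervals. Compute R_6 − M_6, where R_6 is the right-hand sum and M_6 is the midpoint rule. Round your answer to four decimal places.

R_6 ≈ -15.814815.
M_6 ≈ -34.925926.
R_6 − M_6 ≈ 19.1111.

19.1111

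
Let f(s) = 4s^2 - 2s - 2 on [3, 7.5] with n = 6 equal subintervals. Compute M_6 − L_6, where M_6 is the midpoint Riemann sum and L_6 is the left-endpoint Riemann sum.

M_6 = 469.40625.
L_6 = 404.4375.
M_6 − L_6 = 64.96875.

64.96875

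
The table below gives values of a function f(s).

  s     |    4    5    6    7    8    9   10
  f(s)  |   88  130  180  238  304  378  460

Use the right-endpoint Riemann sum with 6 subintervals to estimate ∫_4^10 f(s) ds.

1690

Δs = 1.
Sum = 1·[130 + 180 + 238 + 304 + 378 + 460] = 1690.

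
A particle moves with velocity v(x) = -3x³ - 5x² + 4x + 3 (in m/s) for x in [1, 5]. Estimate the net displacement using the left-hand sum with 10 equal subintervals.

-522.88

Δx = (5 − 1)/10 = 0.4.
Left endpoints: 1, 1.4, 1.8, 2.2, 2.6, 3, 3.4, 3.8, 4.2, 4.6.
v(1) = -1, v(1.4) = -9.432, v(1.8) = -23.496, v(2.2) = -44.344, v(2.6) = -73.128, v(3) = -111, v(3.4) = -159.112, v(3.8) = -218.616, v(4.2) = -290.664, v(4.6) = -376.408.
Sum = Δx · [v(1) + v(1.4) + v(1.8) + ...].
Sum = -522.88.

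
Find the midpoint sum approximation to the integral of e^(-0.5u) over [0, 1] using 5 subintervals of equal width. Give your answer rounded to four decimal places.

0.7866

Δu = (1 − 0)/5 = 0.2.
Midpoints: 0.1, 0.3, 0.5, 0.7, 0.9.
f(0.1) ≈ 0.9512, f(0.3) ≈ 0.8607, f(0.5) ≈ 0.7788, f(0.7) ≈ 0.7047, f(0.9) ≈ 0.6376.
Sum = Δu · [f(0.1) + f(0.3) + f(0.5) + f(0.7) + f(0.9)].
Sum ≈ 0.7866.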